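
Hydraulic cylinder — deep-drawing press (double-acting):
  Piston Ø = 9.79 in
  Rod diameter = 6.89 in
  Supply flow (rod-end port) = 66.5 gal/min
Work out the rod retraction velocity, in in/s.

Rod-side annular area A_ann = π/4 × (9.79² − 6.89²) = 37.99 in^2
Flow into the rod-end port fills the annular volume.
v = Q / A

v ≈ 6.74 in/s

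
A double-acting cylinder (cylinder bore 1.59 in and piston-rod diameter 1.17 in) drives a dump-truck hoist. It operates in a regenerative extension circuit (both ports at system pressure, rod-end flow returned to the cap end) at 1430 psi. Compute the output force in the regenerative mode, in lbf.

With equal pressure on both faces, forces on the annular region cancel; the net push is pressure × rod cross-section.
Rod cross-section A_rod = π/4 × (1.17 in)² = 1.075 in^2
F = P × A_rod

F ≈ 1540 lbf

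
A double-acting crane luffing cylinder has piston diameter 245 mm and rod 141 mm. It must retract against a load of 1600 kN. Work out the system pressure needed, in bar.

Rod-side annular area A_ann = π/4 × (245² − 141²) = 31530 mm^2
Retraction: pressure acts on the annular area.
P = F / A = 1600 kN / A

P ≈ 507 bar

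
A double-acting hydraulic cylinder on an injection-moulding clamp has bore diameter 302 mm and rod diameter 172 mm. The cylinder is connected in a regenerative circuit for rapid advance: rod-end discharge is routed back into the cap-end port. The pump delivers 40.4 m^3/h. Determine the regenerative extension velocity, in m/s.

v ≈ 0.483 m/s

In regeneration the rod-end outflow joins the pump flow into the cap end, so the net volume the pump must supply per unit advance equals the rod cross-section area.
Rod cross-section A_rod = π/4 × (172 mm)² = 23240 mm^2
v = Q_pump / A_rod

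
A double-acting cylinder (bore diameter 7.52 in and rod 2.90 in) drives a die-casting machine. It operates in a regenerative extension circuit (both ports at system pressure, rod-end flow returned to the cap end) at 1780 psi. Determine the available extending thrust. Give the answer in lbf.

F ≈ 11800 lbf

With equal pressure on both faces, forces on the annular region cancel; the net push is pressure × rod cross-section.
Rod cross-section A_rod = π/4 × (2.90 in)² = 6.605 in^2
F = P × A_rod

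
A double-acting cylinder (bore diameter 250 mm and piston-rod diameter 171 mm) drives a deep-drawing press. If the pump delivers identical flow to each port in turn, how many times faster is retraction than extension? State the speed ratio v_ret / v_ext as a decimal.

v_ret/v_ext ≈ 1.88

Cap-side area A_cap = π/4 × (250 mm)² = 49090 mm^2
Rod-side annular area A_ann = π/4 × (250² − 171²) = 26120 mm^2
For equal Q, v ∝ 1/A, so v_ret/v_ext = A_cap/A_ann.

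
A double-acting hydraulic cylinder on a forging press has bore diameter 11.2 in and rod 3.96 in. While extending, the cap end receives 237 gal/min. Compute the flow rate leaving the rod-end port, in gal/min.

Cap-side area A_cap = π/4 × (11.2 in)² = 98.52 in^2
Rod-side annular area A_ann = π/4 × (11.2² − 3.96²) = 86.20 in^2
Piston speed v = Q_in/A_cap; rod-end outflow Q_out = v × A_ann = Q_in × A_ann/A_cap.

Q_out ≈ 207 gal/min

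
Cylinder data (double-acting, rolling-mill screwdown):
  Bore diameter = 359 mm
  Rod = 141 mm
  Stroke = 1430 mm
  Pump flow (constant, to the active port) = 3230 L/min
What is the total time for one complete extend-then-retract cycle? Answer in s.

t ≈ 4.96 s

Cap-side area A_cap = π/4 × (359 mm)² = 1.012e5 mm^2
Rod-side annular area A_ann = π/4 × (359² − 141²) = 85610 mm^2
t_ext = A_cap·L/Q = 2.689 s
t_ret = A_ann·L/Q = 2.274 s
t_cycle = t_ext + t_ret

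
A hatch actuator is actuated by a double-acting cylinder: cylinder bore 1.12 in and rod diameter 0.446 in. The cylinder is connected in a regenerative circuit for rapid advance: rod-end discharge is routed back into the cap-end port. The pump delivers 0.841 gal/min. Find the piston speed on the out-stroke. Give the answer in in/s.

In regeneration the rod-end outflow joins the pump flow into the cap end, so the net volume the pump must supply per unit advance equals the rod cross-section area.
Rod cross-section A_rod = π/4 × (0.446 in)² = 0.1562 in^2
v = Q_pump / A_rod

v ≈ 20.7 in/s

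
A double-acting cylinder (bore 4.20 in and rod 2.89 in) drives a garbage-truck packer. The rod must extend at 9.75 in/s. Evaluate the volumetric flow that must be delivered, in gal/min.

Q ≈ 35.1 gal/min

Cap-side area A_cap = π/4 × (4.20 in)² = 13.85 in^2
Q = A × v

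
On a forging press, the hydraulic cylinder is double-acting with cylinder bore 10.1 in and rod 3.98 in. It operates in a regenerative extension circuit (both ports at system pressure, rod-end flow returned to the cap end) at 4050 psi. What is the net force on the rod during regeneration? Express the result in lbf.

F ≈ 50400 lbf

With equal pressure on both faces, forces on the annular region cancel; the net push is pressure × rod cross-section.
Rod cross-section A_rod = π/4 × (3.98 in)² = 12.44 in^2
F = P × A_rod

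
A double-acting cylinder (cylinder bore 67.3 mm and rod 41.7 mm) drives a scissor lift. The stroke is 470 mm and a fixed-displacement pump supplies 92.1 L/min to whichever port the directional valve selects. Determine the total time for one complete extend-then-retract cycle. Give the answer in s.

t ≈ 1.76 s

Cap-side area A_cap = π/4 × (67.3 mm)² = 3557 mm^2
Rod-side annular area A_ann = π/4 × (67.3² − 41.7²) = 2192 mm^2
t_ext = A_cap·L/Q = 1.089 s
t_ret = A_ann·L/Q = 0.6710 s
t_cycle = t_ext + t_ret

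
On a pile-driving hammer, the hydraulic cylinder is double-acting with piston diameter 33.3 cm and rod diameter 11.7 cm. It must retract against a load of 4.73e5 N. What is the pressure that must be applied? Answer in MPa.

Rod-side annular area A_ann = π/4 × (33.3² − 11.7²) = 763.4 cm^2
Retraction: pressure acts on the annular area.
P = F / A = 4.73e5 N / A

P ≈ 6.20 MPa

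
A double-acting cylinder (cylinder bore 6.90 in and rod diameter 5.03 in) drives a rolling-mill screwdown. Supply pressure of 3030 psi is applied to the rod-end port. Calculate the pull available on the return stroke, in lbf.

Rod-side annular area A_ann = π/4 × (6.90² − 5.03²) = 17.52 in^2
On retraction the pressure acts on the annular area (bore minus rod).
F = P × A_ann

F ≈ 53100 lbf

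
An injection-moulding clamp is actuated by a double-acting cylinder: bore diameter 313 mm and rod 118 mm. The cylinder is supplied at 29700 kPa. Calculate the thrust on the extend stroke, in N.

Cap-side area A_cap = π/4 × (313 mm)² = 76940 mm^2
F = P × A_cap = 29700 kPa × A_cap

F ≈ 2.29e6 N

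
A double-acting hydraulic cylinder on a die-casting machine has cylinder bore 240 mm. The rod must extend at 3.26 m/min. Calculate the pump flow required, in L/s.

Cap-side area A_cap = π/4 × (240 mm)² = 45240 mm^2
Q = A × v

Q ≈ 2.46 L/s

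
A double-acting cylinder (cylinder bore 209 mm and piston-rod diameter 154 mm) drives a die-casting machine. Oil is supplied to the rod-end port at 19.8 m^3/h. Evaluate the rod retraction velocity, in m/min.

Rod-side annular area A_ann = π/4 × (209² − 154²) = 15680 mm^2
Flow into the rod-end port fills the annular volume.
v = Q / A

v ≈ 21.0 m/min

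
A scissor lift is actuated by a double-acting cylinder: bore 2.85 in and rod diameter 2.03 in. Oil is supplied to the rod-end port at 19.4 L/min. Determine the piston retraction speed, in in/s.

v ≈ 6.28 in/s

Rod-side annular area A_ann = π/4 × (2.85² − 2.03²) = 3.143 in^2
Flow into the rod-end port fills the annular volume.
v = Q / A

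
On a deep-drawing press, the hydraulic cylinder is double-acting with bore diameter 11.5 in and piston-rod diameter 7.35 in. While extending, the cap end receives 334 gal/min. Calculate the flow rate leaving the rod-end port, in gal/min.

Q_out ≈ 198 gal/min

Cap-side area A_cap = π/4 × (11.5 in)² = 103.9 in^2
Rod-side annular area A_ann = π/4 × (11.5² − 7.35²) = 61.44 in^2
Piston speed v = Q_in/A_cap; rod-end outflow Q_out = v × A_ann = Q_in × A_ann/A_cap.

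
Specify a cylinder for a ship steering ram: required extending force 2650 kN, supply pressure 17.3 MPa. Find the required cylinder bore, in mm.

Extension force acts on the full piston face: F = P × (π/4)D².
D = √(4F / (πP)) = √(4 × 2650 kN / (π × 17.3 MPa))

D ≈ 442 mm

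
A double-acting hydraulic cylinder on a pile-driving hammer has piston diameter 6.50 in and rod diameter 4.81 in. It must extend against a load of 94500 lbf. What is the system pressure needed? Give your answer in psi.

Cap-side area A_cap = π/4 × (6.50 in)² = 33.18 in^2
P = F / A = 94500 lbf / A

P ≈ 2850 psi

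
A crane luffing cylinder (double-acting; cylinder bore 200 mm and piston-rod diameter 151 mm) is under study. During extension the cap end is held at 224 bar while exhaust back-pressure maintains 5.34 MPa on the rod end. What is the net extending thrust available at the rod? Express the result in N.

Cap-side area A_cap = π/4 × (200 mm)² = 31420 mm^2
Rod-side annular area A_ann = π/4 × (200² − 151²) = 13510 mm^2
Net thrust = P_cap·A_cap − P_rod·A_ann = 7.037e5 N − 72130 N

F ≈ 6.32e5 N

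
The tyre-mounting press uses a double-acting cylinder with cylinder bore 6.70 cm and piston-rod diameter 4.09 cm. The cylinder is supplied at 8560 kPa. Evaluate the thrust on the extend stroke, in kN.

Cap-side area A_cap = π/4 × (6.70 cm)² = 35.26 cm^2
F = P × A_cap = 8560 kPa × A_cap

F ≈ 30.2 kN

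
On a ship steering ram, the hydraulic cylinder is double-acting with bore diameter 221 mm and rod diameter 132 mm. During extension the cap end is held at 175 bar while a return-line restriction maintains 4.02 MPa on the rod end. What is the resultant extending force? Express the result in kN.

Cap-side area A_cap = π/4 × (221 mm)² = 38360 mm^2
Rod-side annular area A_ann = π/4 × (221² − 132²) = 24670 mm^2
Net thrust = P_cap·A_cap − P_rod·A_ann = 671.3 kN − 99.19 kN

F ≈ 572 kN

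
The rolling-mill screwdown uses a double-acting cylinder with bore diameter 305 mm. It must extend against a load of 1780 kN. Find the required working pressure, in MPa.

P ≈ 24.4 MPa

Cap-side area A_cap = π/4 × (305 mm)² = 73060 mm^2
P = F / A = 1780 kN / A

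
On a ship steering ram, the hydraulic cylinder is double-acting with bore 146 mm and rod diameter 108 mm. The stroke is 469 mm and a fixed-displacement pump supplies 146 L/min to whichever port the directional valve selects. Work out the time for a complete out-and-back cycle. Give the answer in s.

Cap-side area A_cap = π/4 × (146 mm)² = 16740 mm^2
Rod-side annular area A_ann = π/4 × (146² − 108²) = 7581 mm^2
t_ext = A_cap·L/Q = 3.227 s
t_ret = A_ann·L/Q = 1.461 s
t_cycle = t_ext + t_ret

t ≈ 4.69 s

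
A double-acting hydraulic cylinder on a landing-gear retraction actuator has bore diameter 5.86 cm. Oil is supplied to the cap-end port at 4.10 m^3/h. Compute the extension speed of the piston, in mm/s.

Cap-side area A_cap = π/4 × (5.86 cm)² = 26.97 cm^2
v = Q / A

v ≈ 422 mm/s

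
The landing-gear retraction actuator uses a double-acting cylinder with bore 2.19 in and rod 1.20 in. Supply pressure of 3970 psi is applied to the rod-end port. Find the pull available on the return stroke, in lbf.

Rod-side annular area A_ann = π/4 × (2.19² − 1.20²) = 2.636 in^2
On retraction the pressure acts on the annular area (bore minus rod).
F = P × A_ann

F ≈ 10500 lbf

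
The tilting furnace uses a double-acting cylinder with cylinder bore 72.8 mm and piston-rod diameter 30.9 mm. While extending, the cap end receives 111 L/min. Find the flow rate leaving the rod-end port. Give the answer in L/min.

Cap-side area A_cap = π/4 × (72.8 mm)² = 4162 mm^2
Rod-side annular area A_ann = π/4 × (72.8² − 30.9²) = 3413 mm^2
Piston speed v = Q_in/A_cap; rod-end outflow Q_out = v × A_ann = Q_in × A_ann/A_cap.

Q_out ≈ 91.0 L/min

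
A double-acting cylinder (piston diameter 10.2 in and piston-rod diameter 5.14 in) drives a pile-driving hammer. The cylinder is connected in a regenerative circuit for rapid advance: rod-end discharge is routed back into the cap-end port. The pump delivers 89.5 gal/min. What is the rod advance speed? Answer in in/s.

v ≈ 16.6 in/s

In regeneration the rod-end outflow joins the pump flow into the cap end, so the net volume the pump must supply per unit advance equals the rod cross-section area.
Rod cross-section A_rod = π/4 × (5.14 in)² = 20.75 in^2
v = Q_pump / A_rod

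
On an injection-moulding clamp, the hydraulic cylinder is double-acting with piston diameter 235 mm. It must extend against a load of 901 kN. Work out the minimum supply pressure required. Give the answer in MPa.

Cap-side area A_cap = π/4 × (235 mm)² = 43370 mm^2
P = F / A = 901 kN / A

P ≈ 20.8 MPa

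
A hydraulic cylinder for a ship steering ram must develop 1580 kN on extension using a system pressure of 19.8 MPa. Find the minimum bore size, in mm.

Extension force acts on the full piston face: F = P × (π/4)D².
D = √(4F / (πP)) = √(4 × 1580 kN / (π × 19.8 MPa))

D ≈ 319 mm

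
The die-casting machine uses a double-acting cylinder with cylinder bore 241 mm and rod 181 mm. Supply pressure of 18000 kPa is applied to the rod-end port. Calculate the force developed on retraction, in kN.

F ≈ 358 kN

Rod-side annular area A_ann = π/4 × (241² − 181²) = 19890 mm^2
On retraction the pressure acts on the annular area (bore minus rod).
F = P × A_ann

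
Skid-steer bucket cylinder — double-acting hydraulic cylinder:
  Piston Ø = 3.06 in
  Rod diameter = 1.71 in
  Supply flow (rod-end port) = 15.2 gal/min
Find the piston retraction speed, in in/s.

v ≈ 11.6 in/s

Rod-side annular area A_ann = π/4 × (3.06² − 1.71²) = 5.058 in^2
Flow into the rod-end port fills the annular volume.
v = Q / A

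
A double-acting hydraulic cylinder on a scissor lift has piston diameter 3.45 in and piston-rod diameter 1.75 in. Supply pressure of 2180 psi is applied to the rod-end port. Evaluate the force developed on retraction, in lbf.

Rod-side annular area A_ann = π/4 × (3.45² − 1.75²) = 6.943 in^2
On retraction the pressure acts on the annular area (bore minus rod).
F = P × A_ann

F ≈ 15100 lbf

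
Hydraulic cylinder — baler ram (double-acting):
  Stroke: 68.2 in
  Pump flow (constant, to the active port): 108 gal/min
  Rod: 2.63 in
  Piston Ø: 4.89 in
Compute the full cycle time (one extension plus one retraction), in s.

Cap-side area A_cap = π/4 × (4.89 in)² = 18.78 in^2
Rod-side annular area A_ann = π/4 × (4.89² − 2.63²) = 13.35 in^2
t_ext = A_cap·L/Q = 3.080 s
t_ret = A_ann·L/Q = 2.189 s
t_cycle = t_ext + t_ret

t ≈ 5.27 s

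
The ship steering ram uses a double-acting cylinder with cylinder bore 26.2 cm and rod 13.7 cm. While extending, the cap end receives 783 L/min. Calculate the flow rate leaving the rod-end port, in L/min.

Q_out ≈ 569 L/min

Cap-side area A_cap = π/4 × (26.2 cm)² = 539.1 cm^2
Rod-side annular area A_ann = π/4 × (26.2² − 13.7²) = 391.7 cm^2
Piston speed v = Q_in/A_cap; rod-end outflow Q_out = v × A_ann = Q_in × A_ann/A_cap.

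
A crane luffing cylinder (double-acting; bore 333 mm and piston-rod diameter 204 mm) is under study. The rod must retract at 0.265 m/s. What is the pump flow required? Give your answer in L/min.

Q ≈ 865 L/min

Rod-side annular area A_ann = π/4 × (333² − 204²) = 54410 mm^2
Q = A × v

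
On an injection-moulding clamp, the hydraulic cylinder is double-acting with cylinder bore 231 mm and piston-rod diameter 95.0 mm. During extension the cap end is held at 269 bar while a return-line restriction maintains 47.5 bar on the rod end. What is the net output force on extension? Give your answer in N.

Cap-side area A_cap = π/4 × (231 mm)² = 41910 mm^2
Rod-side annular area A_ann = π/4 × (231² − 95.0²) = 34820 mm^2
Net thrust = P_cap·A_cap − P_rod·A_ann = 1.127e6 N − 1.654e5 N

F ≈ 9.62e5 N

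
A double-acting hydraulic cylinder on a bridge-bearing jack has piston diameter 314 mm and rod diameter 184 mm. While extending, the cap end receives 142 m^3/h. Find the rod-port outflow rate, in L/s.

Cap-side area A_cap = π/4 × (314 mm)² = 77440 mm^2
Rod-side annular area A_ann = π/4 × (314² − 184²) = 50850 mm^2
Piston speed v = Q_in/A_cap; rod-end outflow Q_out = v × A_ann = Q_in × A_ann/A_cap.

Q_out ≈ 25.9 L/s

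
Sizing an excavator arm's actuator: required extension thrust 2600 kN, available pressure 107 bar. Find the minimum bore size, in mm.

D ≈ 556 mm

Extension force acts on the full piston face: F = P × (π/4)D².
D = √(4F / (πP)) = √(4 × 2600 kN / (π × 107 bar))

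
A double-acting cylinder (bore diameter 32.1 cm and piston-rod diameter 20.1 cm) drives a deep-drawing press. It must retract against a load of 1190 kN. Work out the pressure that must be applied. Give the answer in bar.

P ≈ 242 bar

Rod-side annular area A_ann = π/4 × (32.1² − 20.1²) = 492.0 cm^2
Retraction: pressure acts on the annular area.
P = F / A = 1190 kN / A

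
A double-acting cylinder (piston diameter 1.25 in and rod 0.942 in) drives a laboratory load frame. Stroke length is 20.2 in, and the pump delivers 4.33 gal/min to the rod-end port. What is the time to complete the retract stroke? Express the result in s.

t ≈ 0.643 s

Rod-side annular area A_ann = π/4 × (1.25² − 0.942²) = 0.5303 in^2
Swept volume V = A × L; t = V / Q = A·L / Q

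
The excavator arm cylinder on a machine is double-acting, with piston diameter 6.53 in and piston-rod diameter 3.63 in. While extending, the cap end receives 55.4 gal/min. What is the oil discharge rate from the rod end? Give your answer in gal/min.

Q_out ≈ 38.3 gal/min

Cap-side area A_cap = π/4 × (6.53 in)² = 33.49 in^2
Rod-side annular area A_ann = π/4 × (6.53² − 3.63²) = 23.14 in^2
Piston speed v = Q_in/A_cap; rod-end outflow Q_out = v × A_ann = Q_in × A_ann/A_cap.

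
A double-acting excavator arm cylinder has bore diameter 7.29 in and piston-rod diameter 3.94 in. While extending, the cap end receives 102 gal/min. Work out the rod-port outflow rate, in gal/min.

Q_out ≈ 72.2 gal/min

Cap-side area A_cap = π/4 × (7.29 in)² = 41.74 in^2
Rod-side annular area A_ann = π/4 × (7.29² − 3.94²) = 29.55 in^2
Piston speed v = Q_in/A_cap; rod-end outflow Q_out = v × A_ann = Q_in × A_ann/A_cap.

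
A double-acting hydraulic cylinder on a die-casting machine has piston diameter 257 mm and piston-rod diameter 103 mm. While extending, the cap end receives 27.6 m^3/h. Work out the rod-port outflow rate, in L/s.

Cap-side area A_cap = π/4 × (257 mm)² = 51870 mm^2
Rod-side annular area A_ann = π/4 × (257² − 103²) = 43540 mm^2
Piston speed v = Q_in/A_cap; rod-end outflow Q_out = v × A_ann = Q_in × A_ann/A_cap.

Q_out ≈ 6.44 L/s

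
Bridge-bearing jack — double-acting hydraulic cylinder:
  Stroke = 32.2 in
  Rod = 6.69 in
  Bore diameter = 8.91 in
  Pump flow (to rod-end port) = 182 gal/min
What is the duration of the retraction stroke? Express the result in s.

Rod-side annular area A_ann = π/4 × (8.91² − 6.69²) = 27.20 in^2
Swept volume V = A × L; t = V / Q = A·L / Q

t ≈ 1.25 s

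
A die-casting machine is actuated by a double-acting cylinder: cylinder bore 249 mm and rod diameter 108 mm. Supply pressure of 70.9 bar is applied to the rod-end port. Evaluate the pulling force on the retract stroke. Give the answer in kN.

F ≈ 280 kN

Rod-side annular area A_ann = π/4 × (249² − 108²) = 39530 mm^2
On retraction the pressure acts on the annular area (bore minus rod).
F = P × A_ann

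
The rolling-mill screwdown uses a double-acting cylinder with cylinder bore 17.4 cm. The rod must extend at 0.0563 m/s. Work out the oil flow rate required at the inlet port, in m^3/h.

Q ≈ 4.82 m^3/h

Cap-side area A_cap = π/4 × (17.4 cm)² = 237.8 cm^2
Q = A × v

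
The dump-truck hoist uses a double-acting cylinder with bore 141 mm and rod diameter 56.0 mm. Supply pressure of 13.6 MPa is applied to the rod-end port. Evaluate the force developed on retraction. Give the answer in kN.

Rod-side annular area A_ann = π/4 × (141² − 56.0²) = 13150 mm^2
On retraction the pressure acts on the annular area (bore minus rod).
F = P × A_ann

F ≈ 179 kN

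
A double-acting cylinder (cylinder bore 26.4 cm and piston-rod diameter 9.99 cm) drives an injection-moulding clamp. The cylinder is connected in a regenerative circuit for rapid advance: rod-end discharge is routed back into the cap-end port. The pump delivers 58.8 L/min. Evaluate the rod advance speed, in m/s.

In regeneration the rod-end outflow joins the pump flow into the cap end, so the net volume the pump must supply per unit advance equals the rod cross-section area.
Rod cross-section A_rod = π/4 × (9.99 cm)² = 78.38 cm^2
v = Q_pump / A_rod

v ≈ 0.125 m/s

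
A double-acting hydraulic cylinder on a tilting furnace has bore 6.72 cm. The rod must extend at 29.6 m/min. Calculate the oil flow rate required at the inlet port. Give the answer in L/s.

Q ≈ 1.75 L/s

Cap-side area A_cap = π/4 × (6.72 cm)² = 35.47 cm^2
Q = A × v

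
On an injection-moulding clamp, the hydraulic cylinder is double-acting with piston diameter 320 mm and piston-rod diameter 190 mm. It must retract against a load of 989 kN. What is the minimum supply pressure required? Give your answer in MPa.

P ≈ 19.0 MPa

Rod-side annular area A_ann = π/4 × (320² − 190²) = 52070 mm^2
Retraction: pressure acts on the annular area.
P = F / A = 989 kN / A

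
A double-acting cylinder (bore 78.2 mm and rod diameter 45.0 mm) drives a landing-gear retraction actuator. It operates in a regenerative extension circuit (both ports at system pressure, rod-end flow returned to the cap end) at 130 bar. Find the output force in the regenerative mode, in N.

With equal pressure on both faces, forces on the annular region cancel; the net push is pressure × rod cross-section.
Rod cross-section A_rod = π/4 × (45.0 mm)² = 1590 mm^2
F = P × A_rod

F ≈ 20700 N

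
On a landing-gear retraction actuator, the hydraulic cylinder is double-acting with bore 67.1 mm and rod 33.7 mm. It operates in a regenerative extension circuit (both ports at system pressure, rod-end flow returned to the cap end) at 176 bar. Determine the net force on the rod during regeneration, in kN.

F ≈ 15.7 kN

With equal pressure on both faces, forces on the annular region cancel; the net push is pressure × rod cross-section.
Rod cross-section A_rod = π/4 × (33.7 mm)² = 892.0 mm^2
F = P × A_rod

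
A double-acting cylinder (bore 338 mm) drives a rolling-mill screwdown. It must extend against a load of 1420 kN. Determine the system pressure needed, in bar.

P ≈ 158 bar

Cap-side area A_cap = π/4 × (338 mm)² = 89730 mm^2
P = F / A = 1420 kN / A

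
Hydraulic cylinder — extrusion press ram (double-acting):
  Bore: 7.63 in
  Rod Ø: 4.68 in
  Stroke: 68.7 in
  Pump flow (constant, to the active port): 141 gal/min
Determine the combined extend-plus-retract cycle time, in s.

Cap-side area A_cap = π/4 × (7.63 in)² = 45.72 in^2
Rod-side annular area A_ann = π/4 × (7.63² − 4.68²) = 28.52 in^2
t_ext = A_cap·L/Q = 5.786 s
t_ret = A_ann·L/Q = 3.609 s
t_cycle = t_ext + t_ret

t ≈ 9.40 s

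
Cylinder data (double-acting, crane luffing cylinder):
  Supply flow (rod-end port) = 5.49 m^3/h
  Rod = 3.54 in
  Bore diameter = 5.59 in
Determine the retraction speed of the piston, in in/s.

Rod-side annular area A_ann = π/4 × (5.59² − 3.54²) = 14.70 in^2
Flow into the rod-end port fills the annular volume.
v = Q / A

v ≈ 6.33 in/s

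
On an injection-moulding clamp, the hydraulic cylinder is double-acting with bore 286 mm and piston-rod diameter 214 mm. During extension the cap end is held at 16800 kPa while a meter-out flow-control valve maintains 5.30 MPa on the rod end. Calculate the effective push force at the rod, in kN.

F ≈ 929 kN

Cap-side area A_cap = π/4 × (286 mm)² = 64240 mm^2
Rod-side annular area A_ann = π/4 × (286² − 214²) = 28270 mm^2
Net thrust = P_cap·A_cap − P_rod·A_ann = 1079 kN − 149.9 kN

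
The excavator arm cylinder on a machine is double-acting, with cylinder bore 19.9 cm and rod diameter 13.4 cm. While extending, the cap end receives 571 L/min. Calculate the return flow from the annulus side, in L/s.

Cap-side area A_cap = π/4 × (19.9 cm)² = 311.0 cm^2
Rod-side annular area A_ann = π/4 × (19.9² − 13.4²) = 170.0 cm^2
Piston speed v = Q_in/A_cap; rod-end outflow Q_out = v × A_ann = Q_in × A_ann/A_cap.

Q_out ≈ 5.20 L/s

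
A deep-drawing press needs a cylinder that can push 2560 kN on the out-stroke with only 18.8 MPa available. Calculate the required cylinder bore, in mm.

D ≈ 416 mm

Extension force acts on the full piston face: F = P × (π/4)D².
D = √(4F / (πP)) = √(4 × 2560 kN / (π × 18.8 MPa))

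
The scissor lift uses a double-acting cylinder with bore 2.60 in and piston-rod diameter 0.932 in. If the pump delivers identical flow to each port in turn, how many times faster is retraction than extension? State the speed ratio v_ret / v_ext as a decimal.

Cap-side area A_cap = π/4 × (2.60 in)² = 5.309 in^2
Rod-side annular area A_ann = π/4 × (2.60² − 0.932²) = 4.627 in^2
For equal Q, v ∝ 1/A, so v_ret/v_ext = A_cap/A_ann.

v_ret/v_ext ≈ 1.15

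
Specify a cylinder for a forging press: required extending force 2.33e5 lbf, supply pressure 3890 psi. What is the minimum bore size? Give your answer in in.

D ≈ 8.73 in

Extension force acts on the full piston face: F = P × (π/4)D².
D = √(4F / (πP)) = √(4 × 2.33e5 lbf / (π × 3890 psi))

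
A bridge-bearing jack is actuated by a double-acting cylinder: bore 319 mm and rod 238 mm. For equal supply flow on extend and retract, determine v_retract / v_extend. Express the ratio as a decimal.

v_ret/v_ext ≈ 2.26

Cap-side area A_cap = π/4 × (319 mm)² = 79920 mm^2
Rod-side annular area A_ann = π/4 × (319² − 238²) = 35430 mm^2
For equal Q, v ∝ 1/A, so v_ret/v_ext = A_cap/A_ann.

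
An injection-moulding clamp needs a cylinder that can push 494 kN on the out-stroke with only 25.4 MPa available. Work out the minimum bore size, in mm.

Extension force acts on the full piston face: F = P × (π/4)D².
D = √(4F / (πP)) = √(4 × 494 kN / (π × 25.4 MPa))

D ≈ 157 mm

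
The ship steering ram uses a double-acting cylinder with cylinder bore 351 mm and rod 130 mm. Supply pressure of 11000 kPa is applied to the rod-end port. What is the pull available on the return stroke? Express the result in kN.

F ≈ 918 kN

Rod-side annular area A_ann = π/4 × (351² − 130²) = 83490 mm^2
On retraction the pressure acts on the annular area (bore minus rod).
F = P × A_ann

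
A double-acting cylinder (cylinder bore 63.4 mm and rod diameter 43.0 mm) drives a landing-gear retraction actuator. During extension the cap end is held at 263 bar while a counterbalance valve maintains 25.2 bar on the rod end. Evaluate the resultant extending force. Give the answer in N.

F ≈ 78700 N

Cap-side area A_cap = π/4 × (63.4 mm)² = 3157 mm^2
Rod-side annular area A_ann = π/4 × (63.4² − 43.0²) = 1705 mm^2
Net thrust = P_cap·A_cap − P_rod·A_ann = 83030 N − 4296 N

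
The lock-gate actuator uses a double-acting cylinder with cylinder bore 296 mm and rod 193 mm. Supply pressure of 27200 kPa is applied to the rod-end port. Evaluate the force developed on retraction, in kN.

F ≈ 1080 kN

Rod-side annular area A_ann = π/4 × (296² − 193²) = 39560 mm^2
On retraction the pressure acts on the annular area (bore minus rod).
F = P × A_ann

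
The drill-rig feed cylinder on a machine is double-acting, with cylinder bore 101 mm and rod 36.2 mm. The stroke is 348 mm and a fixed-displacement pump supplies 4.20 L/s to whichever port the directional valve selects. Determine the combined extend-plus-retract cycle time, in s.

t ≈ 1.24 s

Cap-side area A_cap = π/4 × (101 mm)² = 8012 mm^2
Rod-side annular area A_ann = π/4 × (101² − 36.2²) = 6983 mm^2
t_ext = A_cap·L/Q = 0.6638 s
t_ret = A_ann·L/Q = 0.5786 s
t_cycle = t_ext + t_ret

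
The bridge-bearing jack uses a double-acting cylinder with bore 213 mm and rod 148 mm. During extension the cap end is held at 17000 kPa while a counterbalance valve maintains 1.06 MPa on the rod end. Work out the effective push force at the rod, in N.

F ≈ 5.86e5 N

Cap-side area A_cap = π/4 × (213 mm)² = 35630 mm^2
Rod-side annular area A_ann = π/4 × (213² − 148²) = 18430 mm^2
Net thrust = P_cap·A_cap − P_rod·A_ann = 6.058e5 N − 19540 N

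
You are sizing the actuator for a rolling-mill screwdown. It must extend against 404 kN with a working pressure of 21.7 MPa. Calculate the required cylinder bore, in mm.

Extension force acts on the full piston face: F = P × (π/4)D².
D = √(4F / (πP)) = √(4 × 404 kN / (π × 21.7 MPa))

D ≈ 154 mm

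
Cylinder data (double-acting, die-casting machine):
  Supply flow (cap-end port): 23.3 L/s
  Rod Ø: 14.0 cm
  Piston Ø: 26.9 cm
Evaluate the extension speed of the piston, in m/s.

Cap-side area A_cap = π/4 × (26.9 cm)² = 568.3 cm^2
v = Q / A

v ≈ 0.410 m/s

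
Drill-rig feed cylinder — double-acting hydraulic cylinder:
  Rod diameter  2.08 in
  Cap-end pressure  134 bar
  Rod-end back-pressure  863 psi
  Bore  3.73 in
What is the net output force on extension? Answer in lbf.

Cap-side area A_cap = π/4 × (3.73 in)² = 10.93 in^2
Rod-side annular area A_ann = π/4 × (3.73² − 2.08²) = 7.529 in^2
Net thrust = P_cap·A_cap − P_rod·A_ann = 21240 lbf − 6498 lbf

F ≈ 14700 lbf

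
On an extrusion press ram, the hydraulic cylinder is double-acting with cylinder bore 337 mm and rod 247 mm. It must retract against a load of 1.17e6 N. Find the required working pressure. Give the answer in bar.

Rod-side annular area A_ann = π/4 × (337² − 247²) = 41280 mm^2
Retraction: pressure acts on the annular area.
P = F / A = 1.17e6 N / A

P ≈ 283 bar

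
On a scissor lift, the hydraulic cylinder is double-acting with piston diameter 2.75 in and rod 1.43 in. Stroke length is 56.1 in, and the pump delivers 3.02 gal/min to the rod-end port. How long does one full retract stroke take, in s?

Rod-side annular area A_ann = π/4 × (2.75² − 1.43²) = 4.334 in^2
Swept volume V = A × L; t = V / Q = A·L / Q

t ≈ 20.9 s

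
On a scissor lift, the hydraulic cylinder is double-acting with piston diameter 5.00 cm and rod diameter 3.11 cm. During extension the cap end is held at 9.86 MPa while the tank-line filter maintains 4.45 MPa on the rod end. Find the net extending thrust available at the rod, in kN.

Cap-side area A_cap = π/4 × (5.00 cm)² = 19.63 cm^2
Rod-side annular area A_ann = π/4 × (5.00² − 3.11²) = 12.04 cm^2
Net thrust = P_cap·A_cap − P_rod·A_ann = 19.36 kN − 5.357 kN

F ≈ 14.0 kN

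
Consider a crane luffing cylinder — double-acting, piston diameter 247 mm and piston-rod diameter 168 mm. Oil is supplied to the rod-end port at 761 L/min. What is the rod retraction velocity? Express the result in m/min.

Rod-side annular area A_ann = π/4 × (247² − 168²) = 25750 mm^2
Flow into the rod-end port fills the annular volume.
v = Q / A

v ≈ 29.6 m/min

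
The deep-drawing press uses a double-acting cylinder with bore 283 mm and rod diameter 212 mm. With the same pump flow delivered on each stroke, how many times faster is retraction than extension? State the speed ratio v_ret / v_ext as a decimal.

v_ret/v_ext ≈ 2.28

Cap-side area A_cap = π/4 × (283 mm)² = 62900 mm^2
Rod-side annular area A_ann = π/4 × (283² − 212²) = 27600 mm^2
For equal Q, v ∝ 1/A, so v_ret/v_ext = A_cap/A_ann.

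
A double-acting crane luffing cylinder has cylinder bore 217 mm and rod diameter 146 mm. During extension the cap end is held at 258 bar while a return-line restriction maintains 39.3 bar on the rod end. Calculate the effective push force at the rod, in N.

F ≈ 8.75e5 N

Cap-side area A_cap = π/4 × (217 mm)² = 36980 mm^2
Rod-side annular area A_ann = π/4 × (217² − 146²) = 20240 mm^2
Net thrust = P_cap·A_cap − P_rod·A_ann = 9.542e5 N − 79550 N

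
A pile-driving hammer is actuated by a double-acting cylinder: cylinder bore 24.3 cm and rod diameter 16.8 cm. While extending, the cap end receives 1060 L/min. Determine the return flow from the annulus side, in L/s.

Cap-side area A_cap = π/4 × (24.3 cm)² = 463.8 cm^2
Rod-side annular area A_ann = π/4 × (24.3² − 16.8²) = 242.1 cm^2
Piston speed v = Q_in/A_cap; rod-end outflow Q_out = v × A_ann = Q_in × A_ann/A_cap.

Q_out ≈ 9.22 L/s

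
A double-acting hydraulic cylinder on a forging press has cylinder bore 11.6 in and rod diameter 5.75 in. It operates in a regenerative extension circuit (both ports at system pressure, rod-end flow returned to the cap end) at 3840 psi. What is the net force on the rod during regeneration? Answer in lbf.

With equal pressure on both faces, forces on the annular region cancel; the net push is pressure × rod cross-section.
Rod cross-section A_rod = π/4 × (5.75 in)² = 25.97 in^2
F = P × A_rod

F ≈ 99700 lbf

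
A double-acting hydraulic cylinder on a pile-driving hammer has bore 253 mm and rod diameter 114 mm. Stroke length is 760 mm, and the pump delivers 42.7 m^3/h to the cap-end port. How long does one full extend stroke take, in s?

t ≈ 3.22 s

Cap-side area A_cap = π/4 × (253 mm)² = 50270 mm^2
Swept volume V = A × L; t = V / Q = A·L / Q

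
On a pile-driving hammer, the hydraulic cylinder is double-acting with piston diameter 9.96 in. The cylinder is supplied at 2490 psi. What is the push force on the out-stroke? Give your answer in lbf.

F ≈ 1.94e5 lbf

Cap-side area A_cap = π/4 × (9.96 in)² = 77.91 in^2
F = P × A_cap = 2490 psi × A_cap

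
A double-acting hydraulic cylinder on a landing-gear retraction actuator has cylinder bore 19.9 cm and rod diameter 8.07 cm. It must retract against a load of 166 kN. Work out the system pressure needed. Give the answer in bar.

P ≈ 63.9 bar

Rod-side annular area A_ann = π/4 × (19.9² − 8.07²) = 259.9 cm^2
Retraction: pressure acts on the annular area.
P = F / A = 166 kN / A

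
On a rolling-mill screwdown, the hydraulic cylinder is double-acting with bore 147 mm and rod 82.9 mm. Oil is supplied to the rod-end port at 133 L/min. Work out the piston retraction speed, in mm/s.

v ≈ 192 mm/s

Rod-side annular area A_ann = π/4 × (147² − 82.9²) = 11570 mm^2
Flow into the rod-end port fills the annular volume.
v = Q / A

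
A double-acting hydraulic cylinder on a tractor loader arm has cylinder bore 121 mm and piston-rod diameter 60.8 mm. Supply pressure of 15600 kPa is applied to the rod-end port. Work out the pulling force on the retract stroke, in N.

F ≈ 1.34e5 N

Rod-side annular area A_ann = π/4 × (121² − 60.8²) = 8596 mm^2
On retraction the pressure acts on the annular area (bore minus rod).
F = P × A_ann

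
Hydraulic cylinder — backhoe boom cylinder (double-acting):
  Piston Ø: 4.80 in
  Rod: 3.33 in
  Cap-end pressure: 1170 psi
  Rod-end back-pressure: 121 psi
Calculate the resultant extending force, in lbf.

F ≈ 20000 lbf

Cap-side area A_cap = π/4 × (4.80 in)² = 18.10 in^2
Rod-side annular area A_ann = π/4 × (4.80² − 3.33²) = 9.386 in^2
Net thrust = P_cap·A_cap − P_rod·A_ann = 21170 lbf − 1136 lbf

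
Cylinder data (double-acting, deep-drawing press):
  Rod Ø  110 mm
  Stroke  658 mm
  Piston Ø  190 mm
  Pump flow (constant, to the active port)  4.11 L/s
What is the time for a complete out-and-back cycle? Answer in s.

Cap-side area A_cap = π/4 × (190 mm)² = 28350 mm^2
Rod-side annular area A_ann = π/4 × (190² − 110²) = 18850 mm^2
t_ext = A_cap·L/Q = 4.539 s
t_ret = A_ann·L/Q = 3.018 s
t_cycle = t_ext + t_ret

t ≈ 7.56 s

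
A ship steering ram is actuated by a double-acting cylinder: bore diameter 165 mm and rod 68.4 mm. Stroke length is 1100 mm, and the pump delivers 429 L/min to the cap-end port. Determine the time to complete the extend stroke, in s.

Cap-side area A_cap = π/4 × (165 mm)² = 21380 mm^2
Swept volume V = A × L; t = V / Q = A·L / Q

t ≈ 3.29 s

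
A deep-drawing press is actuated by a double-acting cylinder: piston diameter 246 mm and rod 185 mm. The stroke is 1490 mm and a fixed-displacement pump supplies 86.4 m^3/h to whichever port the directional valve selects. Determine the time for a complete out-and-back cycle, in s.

t ≈ 4.23 s

Cap-side area A_cap = π/4 × (246 mm)² = 47530 mm^2
Rod-side annular area A_ann = π/4 × (246² − 185²) = 20650 mm^2
t_ext = A_cap·L/Q = 2.951 s
t_ret = A_ann·L/Q = 1.282 s
t_cycle = t_ext + t_ret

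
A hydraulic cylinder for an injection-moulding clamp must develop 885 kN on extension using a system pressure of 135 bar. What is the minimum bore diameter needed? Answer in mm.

Extension force acts on the full piston face: F = P × (π/4)D².
D = √(4F / (πP)) = √(4 × 885 kN / (π × 135 bar))

D ≈ 289 mm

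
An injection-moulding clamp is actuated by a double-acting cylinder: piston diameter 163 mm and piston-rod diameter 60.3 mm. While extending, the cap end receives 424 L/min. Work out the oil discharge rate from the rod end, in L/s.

Q_out ≈ 6.10 L/s

Cap-side area A_cap = π/4 × (163 mm)² = 20870 mm^2
Rod-side annular area A_ann = π/4 × (163² − 60.3²) = 18010 mm^2
Piston speed v = Q_in/A_cap; rod-end outflow Q_out = v × A_ann = Q_in × A_ann/A_cap.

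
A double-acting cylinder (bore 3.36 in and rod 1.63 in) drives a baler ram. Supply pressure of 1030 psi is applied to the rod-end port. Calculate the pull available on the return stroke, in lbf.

F ≈ 6980 lbf

Rod-side annular area A_ann = π/4 × (3.36² − 1.63²) = 6.780 in^2
On retraction the pressure acts on the annular area (bore minus rod).
F = P × A_ann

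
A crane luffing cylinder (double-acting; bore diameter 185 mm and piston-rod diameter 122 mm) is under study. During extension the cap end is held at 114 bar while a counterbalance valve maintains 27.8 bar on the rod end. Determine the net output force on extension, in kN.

F ≈ 264 kN

Cap-side area A_cap = π/4 × (185 mm)² = 26880 mm^2
Rod-side annular area A_ann = π/4 × (185² − 122²) = 15190 mm^2
Net thrust = P_cap·A_cap − P_rod·A_ann = 306.4 kN − 42.23 kN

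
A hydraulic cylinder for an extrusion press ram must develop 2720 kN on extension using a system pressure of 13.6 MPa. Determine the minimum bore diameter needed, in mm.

D ≈ 505 mm

Extension force acts on the full piston face: F = P × (π/4)D².
D = √(4F / (πP)) = √(4 × 2720 kN / (π × 13.6 MPa))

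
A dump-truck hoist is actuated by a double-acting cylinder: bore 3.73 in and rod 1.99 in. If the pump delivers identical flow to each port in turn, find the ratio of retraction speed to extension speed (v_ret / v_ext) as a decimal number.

Cap-side area A_cap = π/4 × (3.73 in)² = 10.93 in^2
Rod-side annular area A_ann = π/4 × (3.73² − 1.99²) = 7.817 in^2
For equal Q, v ∝ 1/A, so v_ret/v_ext = A_cap/A_ann.

v_ret/v_ext ≈ 1.40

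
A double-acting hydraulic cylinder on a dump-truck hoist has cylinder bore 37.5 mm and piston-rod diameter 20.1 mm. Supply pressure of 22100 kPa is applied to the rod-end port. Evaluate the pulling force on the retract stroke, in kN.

F ≈ 17.4 kN

Rod-side annular area A_ann = π/4 × (37.5² − 20.1²) = 787.2 mm^2
On retraction the pressure acts on the annular area (bore minus rod).
F = P × A_ann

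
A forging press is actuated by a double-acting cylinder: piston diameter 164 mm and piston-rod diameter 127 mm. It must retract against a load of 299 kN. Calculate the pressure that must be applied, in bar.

P ≈ 354 bar

Rod-side annular area A_ann = π/4 × (164² − 127²) = 8456 mm^2
Retraction: pressure acts on the annular area.
P = F / A = 299 kN / A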